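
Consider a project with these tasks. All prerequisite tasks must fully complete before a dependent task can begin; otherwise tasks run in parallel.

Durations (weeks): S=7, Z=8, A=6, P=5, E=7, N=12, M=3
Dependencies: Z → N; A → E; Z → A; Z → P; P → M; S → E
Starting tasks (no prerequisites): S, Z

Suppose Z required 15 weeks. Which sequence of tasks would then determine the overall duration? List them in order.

The binding path is Z→A→E = 8+6+7 = 21; finish at 21 weeks.
Z lies on that path, so at 15 weeks the path becomes 28 weeks.
The critical path is still Z→A→E; finish is now 28 weeks.

Z, A, E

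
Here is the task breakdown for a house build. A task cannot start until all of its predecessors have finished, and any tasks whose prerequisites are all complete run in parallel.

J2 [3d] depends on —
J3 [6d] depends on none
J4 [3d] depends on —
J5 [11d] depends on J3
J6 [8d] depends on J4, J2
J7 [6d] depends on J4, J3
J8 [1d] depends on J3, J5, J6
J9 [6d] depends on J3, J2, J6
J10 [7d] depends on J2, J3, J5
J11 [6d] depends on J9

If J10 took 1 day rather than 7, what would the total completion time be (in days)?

As given, the longest chain is J3→J5→J10 = 6+11+7 = 24, so the finish is 24 days.
J10 lies on that path, so at 1 day the path becomes 18 days.
New critical path: J2→J6→J9→J11 = 3+8+6+6 = 23 ⇒ 23 days.

23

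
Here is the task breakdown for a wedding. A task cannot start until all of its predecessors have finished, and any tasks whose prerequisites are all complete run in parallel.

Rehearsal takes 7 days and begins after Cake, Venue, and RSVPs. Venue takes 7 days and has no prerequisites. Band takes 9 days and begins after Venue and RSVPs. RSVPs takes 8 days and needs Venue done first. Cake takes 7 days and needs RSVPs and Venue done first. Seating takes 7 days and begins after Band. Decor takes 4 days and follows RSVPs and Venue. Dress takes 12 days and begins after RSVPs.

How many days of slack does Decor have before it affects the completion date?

Venue→RSVPs→Band→Seating = 7+8+9+7 = 31 sets the makespan at 31 days.
The longest chain containing Decor totals 19 days.
Slack of Decor = 27 − 15 = 12 days.

12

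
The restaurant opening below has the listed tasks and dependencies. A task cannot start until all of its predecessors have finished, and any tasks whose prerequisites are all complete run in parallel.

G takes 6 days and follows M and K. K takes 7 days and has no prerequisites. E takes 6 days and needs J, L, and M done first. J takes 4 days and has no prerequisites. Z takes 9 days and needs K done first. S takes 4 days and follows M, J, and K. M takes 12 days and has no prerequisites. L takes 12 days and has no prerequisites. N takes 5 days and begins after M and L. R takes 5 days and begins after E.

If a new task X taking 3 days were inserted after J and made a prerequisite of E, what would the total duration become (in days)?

Originally the project takes 23 days.
With X inserted, E now waits for max(J, L, M, X).
New critical path: L→E→R = 12+6+5 = 23 ⇒ 23 days.

23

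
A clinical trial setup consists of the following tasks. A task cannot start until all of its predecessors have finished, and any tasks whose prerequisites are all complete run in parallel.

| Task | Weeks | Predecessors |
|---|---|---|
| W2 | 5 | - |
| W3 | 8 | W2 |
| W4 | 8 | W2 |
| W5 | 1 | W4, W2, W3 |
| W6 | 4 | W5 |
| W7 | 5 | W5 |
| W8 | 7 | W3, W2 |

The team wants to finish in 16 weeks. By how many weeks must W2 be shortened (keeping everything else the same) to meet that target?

Current finish: 20 weeks; target: 16.
W2 is on every critical path, so each week cut from W2 cuts the finish by one (this holds down to a finish of 16).
Need 20 − 16 = 4 weeks off W2 → W2 becomes 1 week, finish becomes 16.

4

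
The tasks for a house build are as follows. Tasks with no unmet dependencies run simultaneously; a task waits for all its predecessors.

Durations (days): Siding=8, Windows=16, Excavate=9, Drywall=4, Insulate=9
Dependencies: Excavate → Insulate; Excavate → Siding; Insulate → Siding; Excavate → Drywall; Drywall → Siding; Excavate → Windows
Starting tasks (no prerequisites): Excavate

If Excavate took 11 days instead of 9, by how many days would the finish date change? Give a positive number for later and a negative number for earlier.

2

Actual critical path: Excavate→Insulate→Siding = 9+9+8 = 26 ⇒ 26 days.
Since Excavate is critical, the +2 change carries straight to that chain (now 28 days).
That remains the longest chain; total 28 days.
Change in finish: 28 − 26 = +2 days.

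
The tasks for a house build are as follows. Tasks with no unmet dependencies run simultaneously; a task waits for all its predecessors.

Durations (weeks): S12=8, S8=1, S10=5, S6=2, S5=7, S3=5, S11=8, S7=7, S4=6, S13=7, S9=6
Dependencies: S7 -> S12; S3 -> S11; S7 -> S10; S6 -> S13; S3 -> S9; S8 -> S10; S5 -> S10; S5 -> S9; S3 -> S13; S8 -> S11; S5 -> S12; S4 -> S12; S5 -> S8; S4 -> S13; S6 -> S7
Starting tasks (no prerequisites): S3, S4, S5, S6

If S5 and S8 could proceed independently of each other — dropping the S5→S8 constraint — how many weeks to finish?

Original critical path: S6→S7→S12 = 2+7+8 = 17 ⇒ 17 weeks.
Without S5→S8, S8's earliest start moves from 7 to 0.
New critical path: S6→S7→S12 = 2+7+8 = 17 ⇒ 17 weeks.

17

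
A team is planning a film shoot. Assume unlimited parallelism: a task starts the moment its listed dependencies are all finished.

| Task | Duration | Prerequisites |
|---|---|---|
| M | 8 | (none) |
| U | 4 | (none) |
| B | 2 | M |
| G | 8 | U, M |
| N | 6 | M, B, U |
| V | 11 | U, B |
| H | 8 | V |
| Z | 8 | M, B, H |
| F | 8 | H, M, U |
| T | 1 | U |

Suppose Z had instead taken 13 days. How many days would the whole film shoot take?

42

The binding path is M→B→V→H→Z = 8+2+11+8+8 = 37; finish at 37 days.
Z lies on that path, so at 13 days the path becomes 42 days.
That remains the longest chain; total 42 days.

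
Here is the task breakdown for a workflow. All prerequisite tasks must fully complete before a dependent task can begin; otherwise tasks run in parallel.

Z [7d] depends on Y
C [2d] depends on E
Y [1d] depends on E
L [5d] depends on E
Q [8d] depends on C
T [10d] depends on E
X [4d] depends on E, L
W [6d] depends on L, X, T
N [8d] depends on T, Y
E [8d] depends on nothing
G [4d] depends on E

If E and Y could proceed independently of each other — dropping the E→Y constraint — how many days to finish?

Before: longest chain E→T→N = 8+10+8 = 26, finish 26.
Without E→Y, Y's earliest start moves from 8 to 0.
The longest chain is now E→T→N = 8+10+8 = 26, so the plan takes 26 days.

26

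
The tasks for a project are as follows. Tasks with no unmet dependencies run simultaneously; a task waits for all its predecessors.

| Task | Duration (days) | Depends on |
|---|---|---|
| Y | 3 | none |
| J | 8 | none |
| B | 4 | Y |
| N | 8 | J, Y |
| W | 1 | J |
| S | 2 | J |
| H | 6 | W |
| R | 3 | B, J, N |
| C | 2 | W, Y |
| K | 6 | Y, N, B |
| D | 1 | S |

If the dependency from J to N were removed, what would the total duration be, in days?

With the dependency in place, J→N→K = 8+8+6 = 22 sets the finish at 22 days.
Without J→N, N's earliest start moves from 8 to 3.
The longest chain is now Y→N→K = 3+8+6 = 17, so the job takes 17 days.

17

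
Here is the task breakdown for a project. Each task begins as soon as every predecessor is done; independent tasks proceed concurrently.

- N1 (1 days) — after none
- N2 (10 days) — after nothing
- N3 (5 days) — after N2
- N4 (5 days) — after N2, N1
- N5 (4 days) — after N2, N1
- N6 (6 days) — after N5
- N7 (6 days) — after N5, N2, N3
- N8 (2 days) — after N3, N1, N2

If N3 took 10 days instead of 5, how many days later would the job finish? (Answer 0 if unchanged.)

Baseline: N2→N3→N7 = 10+5+6 = 21 → 21 days.
N3 lies on that path, so at 10 days the path becomes 26 days.
No other chain overtakes it, so the finish is 26 days.
Change in finish: 26 − 21 = +5 days.

5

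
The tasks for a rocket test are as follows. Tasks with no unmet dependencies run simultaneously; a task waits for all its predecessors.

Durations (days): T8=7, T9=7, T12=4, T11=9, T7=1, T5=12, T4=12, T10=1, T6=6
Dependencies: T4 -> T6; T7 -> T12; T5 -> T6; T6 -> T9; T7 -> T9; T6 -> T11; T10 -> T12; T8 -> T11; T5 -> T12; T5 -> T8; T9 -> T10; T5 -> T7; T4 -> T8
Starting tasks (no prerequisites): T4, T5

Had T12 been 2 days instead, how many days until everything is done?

28

As given, the longest chain is T4→T6→T9→T10→T12 = 12+6+7+1+4 = 30, so the finish is 30 days.
T12 is on the critical path; changing it to 2 makes that path 28 days.
The critical path is still T4→T6→T9→T10→T12; finish is now 28 days.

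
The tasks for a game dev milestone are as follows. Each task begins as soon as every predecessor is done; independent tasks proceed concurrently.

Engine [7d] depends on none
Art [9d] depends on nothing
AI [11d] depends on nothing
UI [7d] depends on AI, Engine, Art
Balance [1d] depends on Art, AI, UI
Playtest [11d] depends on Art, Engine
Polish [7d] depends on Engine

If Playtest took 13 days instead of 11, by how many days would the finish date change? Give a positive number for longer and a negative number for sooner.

Baseline: Art→Playtest = 9+11 = 20 → 20 days.
Playtest lies on that path, so at 13 days the path becomes 22 days.
The critical path is still Art→Playtest; finish is now 22 days.
Change in finish: 22 − 20 = +2 days.

2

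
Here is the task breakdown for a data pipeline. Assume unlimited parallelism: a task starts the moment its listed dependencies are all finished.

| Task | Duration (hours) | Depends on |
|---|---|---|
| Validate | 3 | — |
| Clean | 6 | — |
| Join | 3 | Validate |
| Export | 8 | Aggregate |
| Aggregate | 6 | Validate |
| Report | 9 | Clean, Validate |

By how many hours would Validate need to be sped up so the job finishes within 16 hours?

Current finish: 17 hours; target: 16.
Validate is on every critical path, so each hour cut from Validate cuts the finish by one (this holds down to a finish of 15).
Need 17 − 16 = 1 hour off Validate → Validate becomes 2 hours, finish becomes 16.

1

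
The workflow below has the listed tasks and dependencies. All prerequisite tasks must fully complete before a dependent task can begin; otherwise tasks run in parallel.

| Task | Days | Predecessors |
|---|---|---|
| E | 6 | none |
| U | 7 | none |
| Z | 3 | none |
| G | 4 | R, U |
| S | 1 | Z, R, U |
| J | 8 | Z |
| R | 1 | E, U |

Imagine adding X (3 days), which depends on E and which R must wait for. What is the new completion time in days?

Originally the project takes 12 days.
With X inserted, R now waits for max(E, U, X).
New critical path: E→X→R→G = 6+3+1+4 = 14 ⇒ 14 days.

14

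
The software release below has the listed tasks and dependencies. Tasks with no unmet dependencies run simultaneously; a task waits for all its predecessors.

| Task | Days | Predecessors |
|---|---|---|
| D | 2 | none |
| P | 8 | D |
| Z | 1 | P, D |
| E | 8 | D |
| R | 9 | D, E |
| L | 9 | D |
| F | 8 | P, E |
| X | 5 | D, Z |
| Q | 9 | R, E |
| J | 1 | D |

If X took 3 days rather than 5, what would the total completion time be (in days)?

28

The binding path is D→E→R→Q = 2+8+9+9 = 28; finish at 28 days.
X is off the critical path — its longest chain is 16 days, giving 12 of slack.
That remains the longest chain; total 28 days.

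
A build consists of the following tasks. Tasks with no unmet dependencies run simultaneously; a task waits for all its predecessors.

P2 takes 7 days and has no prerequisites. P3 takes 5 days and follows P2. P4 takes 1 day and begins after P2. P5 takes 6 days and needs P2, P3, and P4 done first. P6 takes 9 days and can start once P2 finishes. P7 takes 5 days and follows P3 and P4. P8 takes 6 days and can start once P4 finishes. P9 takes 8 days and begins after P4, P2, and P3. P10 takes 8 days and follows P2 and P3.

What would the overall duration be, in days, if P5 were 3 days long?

The binding path is P2→P3→P9 = 7+5+8 = 20; finish at 20 days.
P5 has 2 days of float (longest path through it is 18).
That remains the longest chain; total 20 days.

20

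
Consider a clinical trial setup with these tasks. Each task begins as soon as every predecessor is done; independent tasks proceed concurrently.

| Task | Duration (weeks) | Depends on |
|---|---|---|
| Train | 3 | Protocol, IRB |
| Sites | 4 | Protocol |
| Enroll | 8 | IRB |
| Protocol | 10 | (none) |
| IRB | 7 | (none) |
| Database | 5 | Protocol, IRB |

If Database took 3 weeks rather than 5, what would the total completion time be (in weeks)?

15

Baseline: Protocol→Database = 10+5 = 15 → 15 weeks.
Database is on the critical path; changing it to 3 makes that path 13 weeks.
New critical path: IRB→Enroll = 7+8 = 15 ⇒ 15 weeks.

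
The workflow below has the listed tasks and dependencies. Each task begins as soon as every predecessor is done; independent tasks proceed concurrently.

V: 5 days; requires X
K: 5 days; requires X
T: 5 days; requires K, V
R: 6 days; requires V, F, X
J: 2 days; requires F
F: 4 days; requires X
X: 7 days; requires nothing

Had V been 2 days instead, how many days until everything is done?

17

The binding path is X→V→R = 7+5+6 = 18; finish at 18 days.
Since V is critical, the -3 change carries straight to that chain (now 15 days).
New critical path: X→K→T = 7+5+5 = 17 ⇒ 17 days.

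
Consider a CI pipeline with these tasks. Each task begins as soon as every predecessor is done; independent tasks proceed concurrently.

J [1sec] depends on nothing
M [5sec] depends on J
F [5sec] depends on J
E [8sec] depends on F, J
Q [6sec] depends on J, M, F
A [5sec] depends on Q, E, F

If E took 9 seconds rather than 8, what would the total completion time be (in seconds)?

20

Baseline: J→F→E→A = 1+5+8+5 = 19 → 19 seconds.
E is on the critical path; changing it to 9 makes that path 20 seconds.
That remains the longest chain; total 20 seconds.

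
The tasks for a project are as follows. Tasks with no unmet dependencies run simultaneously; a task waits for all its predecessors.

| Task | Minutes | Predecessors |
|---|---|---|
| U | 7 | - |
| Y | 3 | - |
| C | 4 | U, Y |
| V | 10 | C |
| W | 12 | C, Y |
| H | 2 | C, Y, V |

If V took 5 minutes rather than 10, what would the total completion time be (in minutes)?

The binding path is U→C→V→H = 7+4+10+2 = 23; finish at 23 minutes.
V lies on that path, so at 5 minutes the path becomes 18 minutes.
Now U→C→W = 7+4+12 = 23 is longest, so the finish becomes 23 minutes.

23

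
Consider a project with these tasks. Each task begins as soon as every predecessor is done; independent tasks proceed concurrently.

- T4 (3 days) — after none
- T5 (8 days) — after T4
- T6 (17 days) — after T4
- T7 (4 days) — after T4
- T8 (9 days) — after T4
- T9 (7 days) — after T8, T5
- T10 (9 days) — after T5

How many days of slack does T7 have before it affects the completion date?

T4→T5→T10 = 3+8+9 = 20 sets the makespan at 20 days.
T7 finishes as early as 7 and must finish by 20.
Float = 20 − 7 = 13.

13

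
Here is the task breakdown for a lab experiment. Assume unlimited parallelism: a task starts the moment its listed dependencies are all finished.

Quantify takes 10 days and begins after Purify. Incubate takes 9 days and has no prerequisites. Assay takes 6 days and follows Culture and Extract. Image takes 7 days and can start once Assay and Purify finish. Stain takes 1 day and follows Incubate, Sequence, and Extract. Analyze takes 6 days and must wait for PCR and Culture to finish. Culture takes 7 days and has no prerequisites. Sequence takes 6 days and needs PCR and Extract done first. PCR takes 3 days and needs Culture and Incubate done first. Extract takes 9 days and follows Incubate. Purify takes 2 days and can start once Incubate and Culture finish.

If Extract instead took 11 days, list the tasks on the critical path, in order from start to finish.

Incubate, Extract, Assay, Image

Baseline: Incubate→Extract→Assay→Image = 9+9+6+7 = 31 → 31 days.
Since Extract is critical, the +2 change carries straight to that chain (now 33 days).
No other chain overtakes it, so the finish is 33 days.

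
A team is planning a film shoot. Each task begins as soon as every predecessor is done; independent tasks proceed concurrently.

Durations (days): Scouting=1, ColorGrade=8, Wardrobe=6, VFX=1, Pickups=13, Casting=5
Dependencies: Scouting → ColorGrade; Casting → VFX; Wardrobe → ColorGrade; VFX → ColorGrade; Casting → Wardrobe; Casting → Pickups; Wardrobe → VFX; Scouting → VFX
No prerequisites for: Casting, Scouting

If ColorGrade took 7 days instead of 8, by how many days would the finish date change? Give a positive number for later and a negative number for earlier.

Actual critical path: Casting→Wardrobe→VFX→ColorGrade = 5+6+1+8 = 20 ⇒ 20 days.
ColorGrade is on the critical path; changing it to 7 makes that path 19 days.
That remains the longest chain; total 19 days.
Change in finish: 19 − 20 = -1 days.

-1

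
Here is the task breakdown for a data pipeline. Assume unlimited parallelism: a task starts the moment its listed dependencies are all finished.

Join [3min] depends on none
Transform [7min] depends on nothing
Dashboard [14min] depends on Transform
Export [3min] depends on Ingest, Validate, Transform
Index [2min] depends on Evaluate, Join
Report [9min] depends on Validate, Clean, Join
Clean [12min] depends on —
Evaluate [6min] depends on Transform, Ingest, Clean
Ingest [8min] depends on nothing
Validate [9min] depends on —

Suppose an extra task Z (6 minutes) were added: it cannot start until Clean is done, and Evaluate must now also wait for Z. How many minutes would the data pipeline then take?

26

Originally the data pipeline takes 21 minutes.
With Z inserted, Evaluate now waits for max(Transform, Ingest, Clean, Z).
New critical path: Clean→Z→Evaluate→Index = 12+6+6+2 = 26 ⇒ 26 minutes.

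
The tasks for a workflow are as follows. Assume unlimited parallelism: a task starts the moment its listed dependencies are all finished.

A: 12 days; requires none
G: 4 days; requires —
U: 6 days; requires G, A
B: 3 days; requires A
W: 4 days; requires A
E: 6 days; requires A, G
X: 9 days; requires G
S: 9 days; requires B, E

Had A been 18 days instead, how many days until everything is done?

The binding path is A→E→S = 12+6+9 = 27; finish at 27 days.
A lies on that path, so at 18 days the path becomes 33 days.
No other chain overtakes it, so the finish is 33 days.

33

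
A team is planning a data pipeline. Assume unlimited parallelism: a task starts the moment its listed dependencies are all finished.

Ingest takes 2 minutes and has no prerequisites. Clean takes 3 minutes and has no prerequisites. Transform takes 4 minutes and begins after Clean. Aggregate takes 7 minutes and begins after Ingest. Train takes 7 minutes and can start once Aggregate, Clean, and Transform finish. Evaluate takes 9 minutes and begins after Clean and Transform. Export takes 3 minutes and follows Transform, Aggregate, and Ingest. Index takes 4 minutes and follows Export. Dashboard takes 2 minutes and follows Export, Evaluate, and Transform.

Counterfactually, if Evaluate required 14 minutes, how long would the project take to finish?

23

The binding path is Clean→Transform→Evaluate→Dashboard = 3+4+9+2 = 18; finish at 18 minutes.
Since Evaluate is critical, the +5 change carries straight to that chain (now 23 minutes).
The critical path is still Clean→Transform→Evaluate→Dashboard; finish is now 23 minutes.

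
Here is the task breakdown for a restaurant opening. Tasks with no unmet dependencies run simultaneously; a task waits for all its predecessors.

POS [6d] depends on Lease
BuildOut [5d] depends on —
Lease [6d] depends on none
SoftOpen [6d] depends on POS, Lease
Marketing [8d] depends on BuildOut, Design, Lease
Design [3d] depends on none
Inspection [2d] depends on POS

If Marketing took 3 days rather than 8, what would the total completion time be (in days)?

The binding path is Lease→POS→SoftOpen = 6+6+6 = 18; finish at 18 days.
Marketing has 4 days of float (longest path through it is 14).
No other chain overtakes it, so the finish is 18 days.

18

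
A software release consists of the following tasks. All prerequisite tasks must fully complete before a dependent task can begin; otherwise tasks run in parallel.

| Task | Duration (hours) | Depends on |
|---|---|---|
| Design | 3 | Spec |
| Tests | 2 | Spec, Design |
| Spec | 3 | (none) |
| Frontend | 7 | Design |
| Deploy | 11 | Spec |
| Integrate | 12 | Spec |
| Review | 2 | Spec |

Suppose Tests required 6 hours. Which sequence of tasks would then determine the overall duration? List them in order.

Spec, Integrate

Baseline: Spec→Integrate = 3+12 = 15 → 15 hours.
Tests is off the critical path — its longest chain is 8 hours, giving 7 of slack.
That remains the longest chain; total 15 hours.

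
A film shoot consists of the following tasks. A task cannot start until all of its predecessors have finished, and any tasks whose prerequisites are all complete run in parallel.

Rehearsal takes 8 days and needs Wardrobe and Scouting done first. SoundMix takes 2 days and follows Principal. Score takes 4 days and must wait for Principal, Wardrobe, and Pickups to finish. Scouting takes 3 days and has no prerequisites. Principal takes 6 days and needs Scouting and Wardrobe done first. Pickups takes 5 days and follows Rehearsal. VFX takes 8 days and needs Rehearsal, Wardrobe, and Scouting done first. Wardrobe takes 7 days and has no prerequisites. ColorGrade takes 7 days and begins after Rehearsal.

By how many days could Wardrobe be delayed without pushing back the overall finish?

Critical path: Wardrobe→Rehearsal→Pickups→Score = 7+8+5+4 = 24, so the finish is 24 days.
The longest chain containing Wardrobe totals 24 days.
Float = 24 − 24 = 0.

0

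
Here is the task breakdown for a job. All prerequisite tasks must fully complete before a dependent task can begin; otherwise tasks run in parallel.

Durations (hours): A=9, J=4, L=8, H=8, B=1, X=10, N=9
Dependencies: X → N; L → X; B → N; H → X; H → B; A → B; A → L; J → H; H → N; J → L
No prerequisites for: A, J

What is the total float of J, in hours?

5

The longest chain is A→L→X→N = 9+8+10+9 = 36; overall finish 36 hours.
The longest chain containing J totals 31 hours.
Slack of J = 5 − 0 = 5 hours.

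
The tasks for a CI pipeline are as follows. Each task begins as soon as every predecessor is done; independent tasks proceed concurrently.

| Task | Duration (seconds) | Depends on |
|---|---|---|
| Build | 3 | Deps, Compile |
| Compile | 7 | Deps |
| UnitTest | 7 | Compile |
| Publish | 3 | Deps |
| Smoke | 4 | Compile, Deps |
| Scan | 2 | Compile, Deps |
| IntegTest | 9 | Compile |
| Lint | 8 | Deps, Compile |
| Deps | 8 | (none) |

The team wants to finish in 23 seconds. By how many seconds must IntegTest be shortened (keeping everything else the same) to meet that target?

1

Current finish: 24 seconds; target: 23.
IntegTest is on every critical path, so each second cut from IntegTest cuts the finish by one (this holds down to a finish of 23).
Need 24 − 23 = 1 second off IntegTest → IntegTest becomes 8 seconds, finish becomes 23.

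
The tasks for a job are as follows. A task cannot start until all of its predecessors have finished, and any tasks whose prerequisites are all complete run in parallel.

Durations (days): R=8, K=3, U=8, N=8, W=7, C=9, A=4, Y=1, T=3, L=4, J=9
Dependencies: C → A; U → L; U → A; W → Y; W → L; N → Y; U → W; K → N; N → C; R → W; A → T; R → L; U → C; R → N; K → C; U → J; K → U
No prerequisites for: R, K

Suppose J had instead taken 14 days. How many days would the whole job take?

Actual critical path: R→N→C→A→T = 8+8+9+4+3 = 32 ⇒ 32 days.
J is off the critical path — its longest chain is 20 days, giving 12 of slack.
That remains the longest chain; total 32 days.

32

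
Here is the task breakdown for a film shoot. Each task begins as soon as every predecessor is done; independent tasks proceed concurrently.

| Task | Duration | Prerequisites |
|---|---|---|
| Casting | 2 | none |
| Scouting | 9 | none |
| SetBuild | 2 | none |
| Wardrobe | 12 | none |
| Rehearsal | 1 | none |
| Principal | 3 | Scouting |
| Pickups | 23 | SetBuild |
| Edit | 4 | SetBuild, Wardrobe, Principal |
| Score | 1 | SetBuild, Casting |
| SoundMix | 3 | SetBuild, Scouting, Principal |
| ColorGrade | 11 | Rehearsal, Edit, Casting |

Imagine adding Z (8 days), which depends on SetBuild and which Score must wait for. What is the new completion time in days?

Originally the plan takes 27 days.
With Z inserted, Score now waits for max(SetBuild, Casting, Z).
New critical path: Scouting→Principal→Edit→ColorGrade = 9+3+4+11 = 27 ⇒ 27 days.

27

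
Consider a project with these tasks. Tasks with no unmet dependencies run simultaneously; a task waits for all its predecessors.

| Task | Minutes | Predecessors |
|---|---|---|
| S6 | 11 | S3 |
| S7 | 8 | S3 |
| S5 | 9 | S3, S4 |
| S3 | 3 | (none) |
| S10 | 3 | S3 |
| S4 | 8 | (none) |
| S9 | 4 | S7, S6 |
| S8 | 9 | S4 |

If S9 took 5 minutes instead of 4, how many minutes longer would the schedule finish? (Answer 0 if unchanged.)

As given, the longest chain is S3→S6→S9 = 3+11+4 = 18, so the finish is 18 minutes.
S9 is on the critical path; changing it to 5 makes that path 19 minutes.
That remains the longest chain; total 19 minutes.
Change in finish: 19 − 18 = +1 minutes.

1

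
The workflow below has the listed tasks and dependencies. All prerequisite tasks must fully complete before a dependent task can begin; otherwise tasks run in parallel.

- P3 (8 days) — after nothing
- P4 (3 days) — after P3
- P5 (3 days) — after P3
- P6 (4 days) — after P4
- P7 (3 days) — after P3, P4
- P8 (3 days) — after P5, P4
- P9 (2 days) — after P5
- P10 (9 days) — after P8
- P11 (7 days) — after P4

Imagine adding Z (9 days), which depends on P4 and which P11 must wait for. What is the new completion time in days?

27

Originally the schedule takes 23 days.
With Z inserted, P11 now waits for max(P4, Z).
New critical path: P3→P4→Z→P11 = 8+3+9+7 = 27 ⇒ 27 days.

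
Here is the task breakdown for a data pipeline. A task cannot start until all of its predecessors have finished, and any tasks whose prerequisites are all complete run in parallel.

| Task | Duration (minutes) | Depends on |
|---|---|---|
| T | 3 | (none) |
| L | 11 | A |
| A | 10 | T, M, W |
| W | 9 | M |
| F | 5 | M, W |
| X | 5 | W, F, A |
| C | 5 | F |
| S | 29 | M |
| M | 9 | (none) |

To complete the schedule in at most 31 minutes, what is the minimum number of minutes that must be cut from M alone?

8

Current finish: 39 minutes; target: 31.
M is on every critical path, so each minute cut from M cuts the finish by one (this holds down to a finish of 31).
Need 39 − 31 = 8 minutes off M → M becomes 1 minute, finish becomes 31.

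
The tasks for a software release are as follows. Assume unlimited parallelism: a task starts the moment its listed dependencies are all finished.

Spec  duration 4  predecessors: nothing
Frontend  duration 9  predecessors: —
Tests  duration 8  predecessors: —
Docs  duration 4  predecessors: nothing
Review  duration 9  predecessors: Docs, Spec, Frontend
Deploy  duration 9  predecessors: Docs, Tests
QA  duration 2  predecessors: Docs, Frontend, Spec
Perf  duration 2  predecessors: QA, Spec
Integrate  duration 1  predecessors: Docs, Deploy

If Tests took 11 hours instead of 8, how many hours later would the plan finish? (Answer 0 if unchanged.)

3

Critical path before the change: Tests→Deploy→Integrate = 8+9+1 = 18 giving 18 hours.
Tests lies on that path, so at 11 hours the path becomes 21 hours.
The critical path is still Tests→Deploy→Integrate; finish is now 21 hours.
Change in finish: 21 − 18 = +3 hours.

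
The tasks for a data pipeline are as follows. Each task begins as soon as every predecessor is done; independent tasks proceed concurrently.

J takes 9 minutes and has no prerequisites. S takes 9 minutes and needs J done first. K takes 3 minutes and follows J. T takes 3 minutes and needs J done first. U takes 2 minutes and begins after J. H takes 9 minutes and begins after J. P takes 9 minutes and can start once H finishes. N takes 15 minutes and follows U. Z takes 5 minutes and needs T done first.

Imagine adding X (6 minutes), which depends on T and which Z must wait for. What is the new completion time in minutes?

27

Originally the data pipeline takes 27 minutes.
With X inserted, Z now waits for max(T, X).
New critical path: J→H→P = 9+9+9 = 27 ⇒ 27 minutes.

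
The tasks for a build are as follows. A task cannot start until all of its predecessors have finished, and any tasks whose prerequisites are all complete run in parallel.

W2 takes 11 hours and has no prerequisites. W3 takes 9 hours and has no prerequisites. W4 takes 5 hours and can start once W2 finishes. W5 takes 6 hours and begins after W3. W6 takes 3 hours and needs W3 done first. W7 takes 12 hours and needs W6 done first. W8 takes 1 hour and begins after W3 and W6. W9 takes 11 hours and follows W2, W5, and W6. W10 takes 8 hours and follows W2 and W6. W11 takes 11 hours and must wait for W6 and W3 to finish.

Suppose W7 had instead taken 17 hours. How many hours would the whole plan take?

As given, the longest chain is W3→W5→W9 = 9+6+11 = 26, so the finish is 26 hours.
W7 is off the critical path — its longest chain is 24 hours, giving 2 of slack.
Now W3→W6→W7 = 9+3+17 = 29 is longest, so the finish becomes 29 hours.

29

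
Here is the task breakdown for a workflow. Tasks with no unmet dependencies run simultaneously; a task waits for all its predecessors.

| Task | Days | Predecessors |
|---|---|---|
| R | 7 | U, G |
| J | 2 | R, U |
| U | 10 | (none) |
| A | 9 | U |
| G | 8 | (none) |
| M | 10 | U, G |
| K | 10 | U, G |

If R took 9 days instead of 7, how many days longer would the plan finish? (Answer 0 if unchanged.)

Critical path before the change: U→K = 10+10 = 20 giving 20 days.
The longest path through R is only 19 days, so R has float 1.
New critical path: U→R→J = 10+9+2 = 21 ⇒ 21 days.
Change in finish: 21 − 20 = +1 days.

1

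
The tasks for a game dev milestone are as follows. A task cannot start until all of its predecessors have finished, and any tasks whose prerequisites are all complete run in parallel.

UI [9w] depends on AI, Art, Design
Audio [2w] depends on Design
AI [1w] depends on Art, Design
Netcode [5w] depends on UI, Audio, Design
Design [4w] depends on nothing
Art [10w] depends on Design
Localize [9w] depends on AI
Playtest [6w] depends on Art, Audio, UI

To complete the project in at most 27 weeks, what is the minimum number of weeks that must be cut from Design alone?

Current finish: 30 weeks; target: 27.
Design is on every critical path, so each week cut from Design cuts the finish by one (this holds down to a finish of 27).
Need 30 − 27 = 3 weeks off Design → Design becomes 1 week, finish becomes 27.

3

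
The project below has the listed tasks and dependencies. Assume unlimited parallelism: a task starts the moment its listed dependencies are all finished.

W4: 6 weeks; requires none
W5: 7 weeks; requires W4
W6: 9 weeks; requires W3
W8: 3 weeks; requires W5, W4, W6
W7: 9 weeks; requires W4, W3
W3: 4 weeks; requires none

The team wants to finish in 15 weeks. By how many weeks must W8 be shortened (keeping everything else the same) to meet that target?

1

Current finish: 16 weeks; target: 15.
W8 is on every critical path, so each week cut from W8 cuts the finish by one (this holds down to a finish of 15).
Need 16 − 15 = 1 week off W8 → W8 becomes 2 weeks, finish becomes 15.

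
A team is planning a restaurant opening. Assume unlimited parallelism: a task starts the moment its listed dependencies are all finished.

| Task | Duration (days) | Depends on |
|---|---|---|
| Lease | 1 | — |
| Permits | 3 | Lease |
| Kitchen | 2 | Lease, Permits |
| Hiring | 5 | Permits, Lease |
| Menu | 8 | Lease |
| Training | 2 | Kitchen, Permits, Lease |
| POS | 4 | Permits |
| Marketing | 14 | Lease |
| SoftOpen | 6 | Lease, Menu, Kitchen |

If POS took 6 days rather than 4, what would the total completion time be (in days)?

15

The binding path is Lease→Menu→SoftOpen = 1+8+6 = 15; finish at 15 days.
POS is off the critical path — its longest chain is 8 days, giving 7 of slack.
The critical path is still Lease→Menu→SoftOpen; finish is now 15 days.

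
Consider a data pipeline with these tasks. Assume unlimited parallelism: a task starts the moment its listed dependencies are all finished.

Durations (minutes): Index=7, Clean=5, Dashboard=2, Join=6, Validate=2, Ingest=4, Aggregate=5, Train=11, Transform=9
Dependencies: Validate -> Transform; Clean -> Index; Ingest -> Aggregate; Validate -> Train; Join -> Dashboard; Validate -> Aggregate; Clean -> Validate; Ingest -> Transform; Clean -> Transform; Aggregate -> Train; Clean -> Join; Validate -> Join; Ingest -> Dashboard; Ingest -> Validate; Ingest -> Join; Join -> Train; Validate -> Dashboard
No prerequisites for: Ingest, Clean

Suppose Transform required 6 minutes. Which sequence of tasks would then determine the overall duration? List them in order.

Clean, Validate, Join, Train

Baseline: Clean→Validate→Join→Train = 5+2+6+11 = 24 → 24 minutes.
Transform has 8 minutes of float (longest path through it is 16).
That remains the longest chain; total 24 minutes.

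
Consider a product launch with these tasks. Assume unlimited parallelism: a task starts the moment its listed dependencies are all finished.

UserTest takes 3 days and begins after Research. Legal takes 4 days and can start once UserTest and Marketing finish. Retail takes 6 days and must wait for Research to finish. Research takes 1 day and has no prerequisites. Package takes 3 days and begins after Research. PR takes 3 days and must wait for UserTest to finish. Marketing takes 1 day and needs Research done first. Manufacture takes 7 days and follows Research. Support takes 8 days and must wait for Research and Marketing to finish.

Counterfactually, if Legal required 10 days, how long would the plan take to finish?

14

The binding path is Research→Marketing→Support = 1+1+8 = 10; finish at 10 days.
The longest path through Legal is only 8 days, so Legal has float 2.
Now Research→UserTest→Legal = 1+3+10 = 14 is longest, so the finish becomes 14 days.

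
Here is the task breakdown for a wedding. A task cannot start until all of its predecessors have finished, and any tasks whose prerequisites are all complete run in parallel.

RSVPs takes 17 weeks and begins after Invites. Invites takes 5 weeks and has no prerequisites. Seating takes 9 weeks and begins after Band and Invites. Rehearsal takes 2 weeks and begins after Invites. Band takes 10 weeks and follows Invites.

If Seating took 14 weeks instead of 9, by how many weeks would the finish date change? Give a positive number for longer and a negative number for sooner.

The binding path is Invites→Band→Seating = 5+10+9 = 24; finish at 24 weeks.
Since Seating is critical, the +5 change carries straight to that chain (now 29 weeks).
That remains the longest chain; total 29 weeks.
Change in finish: 29 − 24 = +5 weeks.

5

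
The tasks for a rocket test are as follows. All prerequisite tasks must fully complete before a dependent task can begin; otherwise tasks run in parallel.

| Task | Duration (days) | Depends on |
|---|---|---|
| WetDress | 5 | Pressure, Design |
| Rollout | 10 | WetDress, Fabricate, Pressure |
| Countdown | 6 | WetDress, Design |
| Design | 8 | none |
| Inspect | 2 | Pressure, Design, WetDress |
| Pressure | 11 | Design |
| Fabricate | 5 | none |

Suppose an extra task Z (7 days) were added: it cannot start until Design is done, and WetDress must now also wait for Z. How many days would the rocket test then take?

34

Originally the rocket test takes 34 days.
With Z inserted, WetDress now waits for max(Pressure, Design, Z).
New critical path: Design→Pressure→WetDress→Rollout = 8+11+5+10 = 34 ⇒ 34 days.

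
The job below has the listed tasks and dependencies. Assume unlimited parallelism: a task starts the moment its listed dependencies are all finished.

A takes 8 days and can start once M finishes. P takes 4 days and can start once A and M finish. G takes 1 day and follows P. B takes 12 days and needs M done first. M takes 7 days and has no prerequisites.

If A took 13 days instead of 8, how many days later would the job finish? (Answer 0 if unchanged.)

5

Baseline: M→A→P→G = 7+8+4+1 = 20 → 20 days.
A lies on that path, so at 13 days the path becomes 25 days.
The critical path is still M→A→P→G; finish is now 25 days.
Change in finish: 25 − 20 = +5 days.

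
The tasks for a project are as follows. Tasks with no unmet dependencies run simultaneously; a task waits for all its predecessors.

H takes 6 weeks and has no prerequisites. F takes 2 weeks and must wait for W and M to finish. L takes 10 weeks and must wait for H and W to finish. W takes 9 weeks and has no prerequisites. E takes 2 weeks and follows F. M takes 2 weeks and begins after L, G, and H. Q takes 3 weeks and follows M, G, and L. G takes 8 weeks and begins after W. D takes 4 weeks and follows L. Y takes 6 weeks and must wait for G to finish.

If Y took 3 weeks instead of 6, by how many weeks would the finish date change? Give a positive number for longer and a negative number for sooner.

0

As given, the longest chain is W→L→M→F→E = 9+10+2+2+2 = 25, so the finish is 25 weeks.
Y is off the critical path — its longest chain is 23 weeks, giving 2 of slack.
That remains the longest chain; total 25 weeks.
Change in finish: 25 − 25 = +0 weeks.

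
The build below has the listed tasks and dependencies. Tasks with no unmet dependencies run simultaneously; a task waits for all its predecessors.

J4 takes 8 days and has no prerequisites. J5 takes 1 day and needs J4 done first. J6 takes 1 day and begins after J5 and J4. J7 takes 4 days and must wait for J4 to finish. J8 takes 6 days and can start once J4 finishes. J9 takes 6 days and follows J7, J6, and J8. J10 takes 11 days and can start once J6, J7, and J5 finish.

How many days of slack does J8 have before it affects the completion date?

3

The longest chain is J4→J7→J10 = 8+4+11 = 23; overall finish 23 days.
J8 finishes as early as 14 and must finish by 17.
Slack of J8 = 11 − 8 = 3 days.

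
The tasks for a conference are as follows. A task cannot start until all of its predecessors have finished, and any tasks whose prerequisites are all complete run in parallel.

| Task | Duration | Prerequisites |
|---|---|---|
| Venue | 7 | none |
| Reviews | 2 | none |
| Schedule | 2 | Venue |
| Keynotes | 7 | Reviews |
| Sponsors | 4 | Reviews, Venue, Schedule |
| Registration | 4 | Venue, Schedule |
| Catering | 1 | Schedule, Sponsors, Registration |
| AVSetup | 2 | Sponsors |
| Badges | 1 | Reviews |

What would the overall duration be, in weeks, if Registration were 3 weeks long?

Baseline: Venue→Schedule→Sponsors→AVSetup = 7+2+4+2 = 15 → 15 weeks.
The longest path through Registration is only 14 weeks, so Registration has float 1.
That remains the longest chain; total 15 weeks.

15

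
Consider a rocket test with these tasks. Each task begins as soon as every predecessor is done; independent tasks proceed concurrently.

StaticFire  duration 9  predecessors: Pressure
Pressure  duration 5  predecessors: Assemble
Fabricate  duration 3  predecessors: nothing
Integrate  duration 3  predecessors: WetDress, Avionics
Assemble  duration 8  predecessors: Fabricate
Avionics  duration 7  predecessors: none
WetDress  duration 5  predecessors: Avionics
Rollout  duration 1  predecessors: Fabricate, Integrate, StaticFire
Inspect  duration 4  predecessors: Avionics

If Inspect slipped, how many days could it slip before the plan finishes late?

15

Fabricate→Assemble→Pressure→StaticFire→Rollout = 3+8+5+9+1 = 26 sets the makespan at 26 days.
Longest path through Inspect: 11 days (earliest finish 11, latest finish 26).
So Inspect can slip 26 − 11 = 15 days.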